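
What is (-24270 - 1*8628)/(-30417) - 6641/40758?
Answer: 379619129/413245362 ≈ 0.91863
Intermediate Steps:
(-24270 - 1*8628)/(-30417) - 6641/40758 = (-24270 - 8628)*(-1/30417) - 6641*1/40758 = -32898*(-1/30417) - 6641/40758 = 10966/10139 - 6641/40758 = 379619129/413245362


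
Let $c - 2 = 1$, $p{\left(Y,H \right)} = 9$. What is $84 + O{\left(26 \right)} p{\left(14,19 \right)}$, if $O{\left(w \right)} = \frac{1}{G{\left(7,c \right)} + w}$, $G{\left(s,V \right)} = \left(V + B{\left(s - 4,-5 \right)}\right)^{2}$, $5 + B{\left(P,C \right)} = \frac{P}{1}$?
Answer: $\frac{253}{3} \approx 84.333$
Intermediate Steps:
$B{\left(P,C \right)} = -5 + P$ ($B{\left(P,C \right)} = -5 + \frac{P}{1} = -5 + P 1 = -5 + P$)
$c = 3$ ($c = 2 + 1 = 3$)
$G{\left(s,V \right)} = \left(-9 + V + s\right)^{2}$ ($G{\left(s,V \right)} = \left(V + \left(-5 + \left(s - 4\right)\right)\right)^{2} = \left(V + \left(-5 + \left(-4 + s\right)\right)\right)^{2} = \left(V + \left(-9 + s\right)\right)^{2} = \left(-9 + V + s\right)^{2}$)
$O{\left(w \right)} = \frac{1}{1 + w}$ ($O{\left(w \right)} = \frac{1}{\left(-9 + 3 + 7\right)^{2} + w} = \frac{1}{1^{2} + w} = \frac{1}{1 + w}$)
$84 + O{\left(26 \right)} p{\left(14,19 \right)} = 84 + \frac{1}{1 + 26} \cdot 9 = 84 + \frac{1}{27} \cdot 9 = 84 + \frac{1}{3} = \frac{253}{3}$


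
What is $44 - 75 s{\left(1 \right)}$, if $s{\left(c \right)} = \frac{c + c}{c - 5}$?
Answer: $\frac{163}{2} \approx 81.5$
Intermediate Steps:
$s{\left(c \right)} = \frac{2 c}{-5 + c}$
$44 - 75 s{\left(1 \right)} = 44 - 75 \cdot 2 \cdot 1 \frac{1}{-5 + 1} = 44 - 75 \cdot 2 \cdot 1 \frac{1}{-4} = 44 - 75 \cdot 2 \cdot 1 \left(- \frac{1}{4}\right) = 44 - - \frac{75}{2} = 44 + \frac{75}{2} = \frac{163}{2}$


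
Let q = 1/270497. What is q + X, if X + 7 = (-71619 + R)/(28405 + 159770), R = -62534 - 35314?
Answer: -134048512583/16966924325 ≈ -7.9006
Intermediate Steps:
R = -97848
X = -495564/62725 (X = -7 + (-71619 - 97848)/(28405 + 159770) = -7 - 169467/188175 = -7 - 169467*1/188175 = -7 - 56489/62725 = -495564/62725 ≈ -7.9006)
q = 1/270497 ≈ 3.6969e-6
q + X = 1/270497 - 495564/62725 = -134048512583/16966924325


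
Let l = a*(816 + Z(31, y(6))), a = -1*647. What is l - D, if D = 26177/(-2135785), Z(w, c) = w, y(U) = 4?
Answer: -1170429375888/2135785 ≈ -5.4801e+5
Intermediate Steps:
a = -647
l = -548009 (l = -647*(816 + 31) = -647*847 = -548009)
D = -26177/2135785 (D = 26177*(-1/2135785) = -26177/2135785 ≈ -0.012256)
l - D = -548009 - 1*(-26177/2135785) = -548009 + 26177/2135785 = -1170429375888/2135785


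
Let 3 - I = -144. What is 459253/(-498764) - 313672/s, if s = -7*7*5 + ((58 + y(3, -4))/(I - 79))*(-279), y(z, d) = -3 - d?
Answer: 10623273577131/16519562444 ≈ 643.07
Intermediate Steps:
I = 147 (I = 3 - 1*(-144) = 3 + 144 = 147)
s = -33121/68 (s = -7*7*5 + ((58 + (-3 - 1*(-4)))/(147 - 79))*(-279) = -49*5 + ((58 + (-3 + 4))/68)*(-279) = -245 + ((58 + 1)*(1/68))*(-279) = -245 + (59*(1/68))*(-279) = -245 + (59/68)*(-279) = -245 - 16461/68 = -33121/68 ≈ -487.07)
459253/(-498764) - 313672/s = 459253/(-498764) - 313672/(-33121/68) = 459253*(-1/498764) - 313672*(-68/33121) = -459253/498764 + 21329696/33121 = 10623273577131/16519562444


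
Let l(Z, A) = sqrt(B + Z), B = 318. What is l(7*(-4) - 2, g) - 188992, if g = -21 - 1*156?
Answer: -188992 + 12*sqrt(2) ≈ -1.8898e+5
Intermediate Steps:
g = -177 (g = -21 - 156 = -177)
l(Z, A) = sqrt(318 + Z)
l(7*(-4) - 2, g) - 188992 = sqrt(318 + (7*(-4) - 2)) - 188992 = sqrt(318 + (-28 - 2)) - 188992 = sqrt(318 - 30) - 188992 = sqrt(288) - 188992 = 12*sqrt(2) - 188992 = -188992 + 12*sqrt(2)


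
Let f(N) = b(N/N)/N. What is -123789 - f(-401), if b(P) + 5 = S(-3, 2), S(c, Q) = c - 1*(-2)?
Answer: -49639395/401 ≈ -1.2379e+5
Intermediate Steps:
S(c, Q) = 2 + c (S(c, Q) = c + 2 = 2 + c)
b(P) = -6 (b(P) = -5 + (2 - 3) = -5 - 1 = -6)
f(N) = -6/N
-123789 - f(-401) = -123789 - (-6)/(-401) = -123789 - (-6)*(-1)/401 = -123789 - 1*6/401 = -123789 - 6/401 = -49639395/401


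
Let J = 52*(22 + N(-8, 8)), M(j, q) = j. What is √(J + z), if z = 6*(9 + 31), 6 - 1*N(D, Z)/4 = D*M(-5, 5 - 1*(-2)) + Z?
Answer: 2*I*√1838 ≈ 85.744*I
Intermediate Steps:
N(D, Z) = 24 - 4*Z + 20*D (N(D, Z) = 24 - 4*(D*(-5) + Z) = 24 - 4*(-5*D + Z) = 24 - 4*(Z - 5*D) = 24 + (-4*Z + 20*D) = 24 - 4*Z + 20*D)
z = 240 (z = 6*40 = 240)
J = -7592 (J = 52*(22 + (24 - 4*8 + 20*(-8))) = 52*(22 + (24 - 32 - 160)) = 52*(22 - 168) = 52*(-146) = -7592)
√(J + z) = √(-7592 + 240) = √(-7352) = 2*I*√1838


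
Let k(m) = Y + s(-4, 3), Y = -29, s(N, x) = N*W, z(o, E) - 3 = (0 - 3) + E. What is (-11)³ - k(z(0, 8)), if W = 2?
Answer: -1294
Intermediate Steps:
z(o, E) = E (z(o, E) = 3 + ((0 - 3) + E) = 3 + (-3 + E) = E)
s(N, x) = 2*N (s(N, x) = N*2 = 2*N)
k(m) = -37 (k(m) = -29 + 2*(-4) = -29 - 8 = -37)
(-11)³ - k(z(0, 8)) = (-11)³ - 1*(-37) = -1331 + 37 = -1294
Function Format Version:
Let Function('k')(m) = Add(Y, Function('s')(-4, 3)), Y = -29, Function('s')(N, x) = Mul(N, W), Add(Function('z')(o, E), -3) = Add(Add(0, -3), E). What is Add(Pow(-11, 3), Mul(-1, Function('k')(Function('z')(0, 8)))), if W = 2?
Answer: -1294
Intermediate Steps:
Function('z')(o, E) = E (Function('z')(o, E) = Add(3, Add(Add(0, -3), E)) = Add(3, Add(-3, E)) = E)
Function('s')(N, x) = Mul(2, N) (Function('s')(N, x) = Mul(N, 2) = Mul(2, N))
Function('k')(m) = -37 (Function('k')(m) = Add(-29, Mul(2, -4)) = Add(-29, -8) = -37)
Add(Pow(-11, 3), Mul(-1, Function('k')(Function('z')(0, 8)))) = Add(Pow(-11, 3), Mul(-1, -37)) = Add(-1331, 37) = -1294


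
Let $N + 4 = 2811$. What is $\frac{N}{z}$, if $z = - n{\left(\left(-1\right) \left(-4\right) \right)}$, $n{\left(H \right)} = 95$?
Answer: $- \frac{2807}{95} \approx -29.547$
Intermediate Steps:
$N = 2807$ ($N = -4 + 2811 = 2807$)
$z = -95$ ($z = \left(-1\right) 95 = -95$)
$\frac{N}{z} = \frac{2807}{-95} = 2807 \left(- \frac{1}{95}\right) = - \frac{2807}{95}$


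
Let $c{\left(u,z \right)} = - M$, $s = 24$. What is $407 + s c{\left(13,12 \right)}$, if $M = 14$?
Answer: $71$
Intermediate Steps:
$c{\left(u,z \right)} = -14$ ($c{\left(u,z \right)} = \left(-1\right) 14 = -14$)
$407 + s c{\left(13,12 \right)} = 407 + 24 \left(-14\right) = 407 - 336 = 71$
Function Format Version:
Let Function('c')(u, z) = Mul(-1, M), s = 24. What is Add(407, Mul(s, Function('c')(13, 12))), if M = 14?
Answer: 71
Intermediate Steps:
Function('c')(u, z) = -14 (Function('c')(u, z) = Mul(-1, 14) = -14)
Add(407, Mul(s, Function('c')(13, 12))) = Add(407, Mul(24, -14)) = Add(407, -336) = 71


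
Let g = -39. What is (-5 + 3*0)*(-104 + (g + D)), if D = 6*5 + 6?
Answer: 535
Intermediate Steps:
D = 36 (D = 30 + 6 = 36)
(-5 + 3*0)*(-104 + (g + D)) = (-5 + 3*0)*(-104 + (-39 + 36)) = (-5 + 0)*(-104 - 3) = -5*(-107) = 535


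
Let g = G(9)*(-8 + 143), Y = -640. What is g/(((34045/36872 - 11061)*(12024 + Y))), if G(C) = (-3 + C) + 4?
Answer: -565650/52755415471 ≈ -1.0722e-5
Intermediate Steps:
G(C) = 1 + C
g = 1350 (g = (1 + 9)*(-8 + 143) = 10*135 = 1350)
g/(((34045/36872 - 11061)*(12024 + Y))) = 1350/(((34045/36872 - 11061)*(12024 - 640))) = 1350/(((34045*(1/36872) - 11061)*11384)) = 1350/(((3095/3352 - 11061)*11384)) = 1350/((-37073377/3352*11384)) = 1350/(-52755415471/419) = 1350*(-419/52755415471) = -565650/52755415471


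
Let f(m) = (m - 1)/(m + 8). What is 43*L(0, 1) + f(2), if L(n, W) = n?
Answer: ⅒ ≈ 0.10000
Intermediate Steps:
f(m) = (-1 + m)/(8 + m)
43*L(0, 1) + f(2) = 43*0 + (-1 + 2)/(8 + 2) = 0 + 1/10 = 0 + (⅒)*1 = 0 + ⅒ = ⅒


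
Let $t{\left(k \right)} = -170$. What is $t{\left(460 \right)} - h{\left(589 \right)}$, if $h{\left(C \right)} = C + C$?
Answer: $-1348$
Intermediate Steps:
$h{\left(C \right)} = 2 C$
$t{\left(460 \right)} - h{\left(589 \right)} = -170 - 2 \cdot 589 = -170 - 1178 = -1348$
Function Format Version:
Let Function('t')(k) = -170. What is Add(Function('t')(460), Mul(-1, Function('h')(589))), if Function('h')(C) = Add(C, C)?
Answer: -1348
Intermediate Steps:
Function('h')(C) = Mul(2, C)
Add(Function('t')(460), Mul(-1, Function('h')(589))) = Add(-170, Mul(-1, Mul(2, 589))) = Add(-170, Mul(-1, 1178)) = Add(-170, -1178) = -1348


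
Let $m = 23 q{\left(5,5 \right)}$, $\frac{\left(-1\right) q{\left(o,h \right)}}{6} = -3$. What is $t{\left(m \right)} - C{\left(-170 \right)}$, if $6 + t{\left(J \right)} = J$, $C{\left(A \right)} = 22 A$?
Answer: $4148$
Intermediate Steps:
$q{\left(o,h \right)} = 18$ ($q{\left(o,h \right)} = \left(-6\right) \left(-3\right) = 18$)
$m = 414$ ($m = 23 \cdot 18 = 414$)
$t{\left(J \right)} = -6 + J$
$t{\left(m \right)} - C{\left(-170 \right)} = \left(-6 + 414\right) - 22 \left(-170\right) = 408 - -3740 = 408 + 3740 = 4148$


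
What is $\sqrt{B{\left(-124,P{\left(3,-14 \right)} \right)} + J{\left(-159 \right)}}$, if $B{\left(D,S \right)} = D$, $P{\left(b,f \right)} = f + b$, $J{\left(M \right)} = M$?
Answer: $i \sqrt{283} \approx 16.823 i$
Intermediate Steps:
$P{\left(b,f \right)} = b + f$
$\sqrt{B{\left(-124,P{\left(3,-14 \right)} \right)} + J{\left(-159 \right)}} = \sqrt{-124 - 159} = \sqrt{-283} = i \sqrt{283}$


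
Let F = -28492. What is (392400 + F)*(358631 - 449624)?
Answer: -33113080644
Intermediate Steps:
(392400 + F)*(358631 - 449624) = (392400 - 28492)*(358631 - 449624) = 363908*(-90993) = -33113080644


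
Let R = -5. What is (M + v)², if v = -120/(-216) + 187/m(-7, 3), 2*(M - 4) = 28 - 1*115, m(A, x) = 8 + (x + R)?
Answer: 4900/81 ≈ 60.494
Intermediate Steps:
m(A, x) = 3 + x (m(A, x) = 8 + (x - 5) = 8 + (-5 + x) = 3 + x)
M = -79/2 (M = 4 + (28 - 1*115)/2 = 4 + (28 - 115)/2 = 4 + (½)*(-87) = 4 - 87/2 = -79/2 ≈ -39.500)
v = 571/18 (v = -120/(-216) + 187/(3 + 3) = -120*(-1/216) + 187/6 = 5/9 + 187*(⅙) = 5/9 + 187/6 = 571/18 ≈ 31.722)
(M + v)² = (-79/2 + 571/18)² = (-70/9)² = 4900/81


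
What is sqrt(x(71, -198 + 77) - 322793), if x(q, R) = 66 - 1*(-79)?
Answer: 2*I*sqrt(80662) ≈ 568.02*I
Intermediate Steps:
x(q, R) = 145 (x(q, R) = 66 + 79 = 145)
sqrt(x(71, -198 + 77) - 322793) = sqrt(145 - 322793) = sqrt(-322648) = 2*I*sqrt(80662)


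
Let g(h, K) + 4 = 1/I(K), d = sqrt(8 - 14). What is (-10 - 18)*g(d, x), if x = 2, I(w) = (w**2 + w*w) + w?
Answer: 546/5 ≈ 109.20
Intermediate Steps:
I(w) = w + 2*w**2 (I(w) = (w**2 + w**2) + w = 2*w**2 + w = w + 2*w**2)
d = I*sqrt(6) (d = sqrt(-6) = I*sqrt(6) ≈ 2.4495*I)
g(h, K) = -4 + 1/(K*(1 + 2*K))
(-10 - 18)*g(d, x) = (-10 - 18)*(-4 + 1/(2*(1 + 2*2))) = -28*(-4 + 1/(2*(1 + 4))) = -28*(-4 + (1/2)/5) = -28*(-4 + (1/2)*(1/5)) = -28*(-4 + 1/10) = -28*(-39/10) = 546/5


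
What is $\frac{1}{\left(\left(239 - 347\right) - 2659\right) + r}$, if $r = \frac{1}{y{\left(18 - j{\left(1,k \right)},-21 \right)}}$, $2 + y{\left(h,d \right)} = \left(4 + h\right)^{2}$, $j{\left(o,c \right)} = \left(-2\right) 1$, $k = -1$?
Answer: $- \frac{574}{1588257} \approx -0.0003614$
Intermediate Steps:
$j{\left(o,c \right)} = -2$
$y{\left(h,d \right)} = -2 + \left(4 + h\right)^{2}$
$r = \frac{1}{574}$ ($r = \frac{1}{-2 + \left(4 + \left(18 - -2\right)\right)^{2}} = \frac{1}{-2 + \left(4 + \left(18 + 2\right)\right)^{2}} = \frac{1}{-2 + \left(4 + 20\right)^{2}} = \frac{1}{-2 + 24^{2}} = \frac{1}{-2 + 576} = \frac{1}{574} \approx 0.0017422$)
$\frac{1}{\left(\left(239 - 347\right) - 2659\right) + r} = \frac{1}{\left(\left(239 - 347\right) - 2659\right) + \frac{1}{574}} = \frac{1}{\left(-108 - 2659\right) + \frac{1}{574}} = \frac{1}{-2767 + \frac{1}{574}} = \frac{1}{- \frac{1588257}{574}} = - \frac{574}{1588257}$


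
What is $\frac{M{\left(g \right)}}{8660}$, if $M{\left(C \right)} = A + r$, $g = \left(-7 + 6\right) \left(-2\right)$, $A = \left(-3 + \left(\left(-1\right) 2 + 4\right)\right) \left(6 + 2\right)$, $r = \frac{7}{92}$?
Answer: $- \frac{729}{796720} \approx -0.000915$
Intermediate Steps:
$r = \frac{7}{92}$ ($r = 7 \cdot \frac{1}{92} = \frac{7}{92} \approx 0.076087$)
$A = -8$ ($A = \left(-3 + \left(-2 + 4\right)\right) 8 = \left(-3 + 2\right) 8 = \left(-1\right) 8 = -8$)
$g = 2$ ($g = \left(-1\right) \left(-2\right) = 2$)
$M{\left(C \right)} = - \frac{729}{92}$ ($M{\left(C \right)} = -8 + \frac{7}{92} = - \frac{729}{92}$)
$\frac{M{\left(g \right)}}{8660} = - \frac{729}{92 \cdot 8660} = \left(- \frac{729}{92}\right) \frac{1}{8660} = - \frac{729}{796720}$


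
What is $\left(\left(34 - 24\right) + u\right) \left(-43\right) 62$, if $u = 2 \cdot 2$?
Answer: $-37324$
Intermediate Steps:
$u = 4$
$\left(\left(34 - 24\right) + u\right) \left(-43\right) 62 = \left(\left(34 - 24\right) + 4\right) \left(-43\right) 62 = \left(10 + 4\right) \left(-43\right) 62 = 14 \left(-43\right) 62 = \left(-602\right) 62 = -37324$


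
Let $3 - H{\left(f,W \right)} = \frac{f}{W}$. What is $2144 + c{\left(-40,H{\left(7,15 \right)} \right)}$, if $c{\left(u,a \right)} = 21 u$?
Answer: $1304$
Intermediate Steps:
$H{\left(f,W \right)} = 3 - \frac{f}{W}$
$2144 + c{\left(-40,H{\left(7,15 \right)} \right)} = 2144 + 21 \left(-40\right) = 2144 - 840 = 1304$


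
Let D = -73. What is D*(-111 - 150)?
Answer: 19053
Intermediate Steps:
D*(-111 - 150) = -73*(-111 - 150) = -73*(-261) = 19053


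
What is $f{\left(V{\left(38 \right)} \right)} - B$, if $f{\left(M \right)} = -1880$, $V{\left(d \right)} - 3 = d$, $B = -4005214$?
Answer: $4003334$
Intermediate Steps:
$V{\left(d \right)} = 3 + d$
$f{\left(V{\left(38 \right)} \right)} - B = -1880 - -4005214 = -1880 + 4005214 = 4003334$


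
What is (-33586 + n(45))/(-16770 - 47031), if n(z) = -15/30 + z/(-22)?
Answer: 123158/233937 ≈ 0.52646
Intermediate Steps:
n(z) = -1/2 - z/22 (n(z) = -15*1/30 + z*(-1/22) = -1/2 - z/22)
(-33586 + n(45))/(-16770 - 47031) = (-33586 + (-1/2 - 1/22*45))/(-16770 - 47031) = (-33586 + (-1/2 - 45/22))/(-63801) = (-33586 - 28/11)*(-1/63801) = -369474/11*(-1/63801) = 123158/233937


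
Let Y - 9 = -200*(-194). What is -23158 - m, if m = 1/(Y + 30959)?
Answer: -1615687345/69768 ≈ -23158.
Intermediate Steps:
Y = 38809 (Y = 9 - 200*(-194) = 9 + 38800 = 38809)
m = 1/69768 (m = 1/(38809 + 30959) = 1/69768 ≈ 1.4333e-5)
-23158 - m = -23158 - 1*1/69768 = -23158 - 1/69768 = -1615687345/69768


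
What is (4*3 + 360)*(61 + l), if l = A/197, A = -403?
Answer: 4320408/197 ≈ 21931.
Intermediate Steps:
l = -403/197 ≈ -2.0457
(4*3 + 360)*(61 + l) = (4*3 + 360)*(61 - 403/197) = (12 + 360)*(11614/197) = 372*(11614/197) = 4320408/197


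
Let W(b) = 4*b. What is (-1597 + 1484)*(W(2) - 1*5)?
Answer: -339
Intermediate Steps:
(-1597 + 1484)*(W(2) - 1*5) = (-1597 + 1484)*(4*2 - 1*5) = -113*(8 - 5) = -113*3 = -339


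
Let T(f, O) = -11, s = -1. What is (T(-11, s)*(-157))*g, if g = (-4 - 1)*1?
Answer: -8635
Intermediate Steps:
g = -5 (g = -5*1 = -5)
(T(-11, s)*(-157))*g = -11*(-157)*(-5) = 1727*(-5) = -8635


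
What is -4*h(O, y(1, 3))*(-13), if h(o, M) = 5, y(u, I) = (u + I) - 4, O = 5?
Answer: 260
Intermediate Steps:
y(u, I) = -4 + I + u (y(u, I) = (I + u) - 4 = -4 + I + u)
-4*h(O, y(1, 3))*(-13) = -4*5*(-13) = -20*(-13) = 260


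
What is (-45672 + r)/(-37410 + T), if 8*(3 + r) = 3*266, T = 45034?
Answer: -182301/30496 ≈ -5.9779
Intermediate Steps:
r = 387/4 (r = -3 + (3*266)/8 = -3 + (⅛)*798 = -3 + 399/4 = 387/4 ≈ 96.750)
(-45672 + r)/(-37410 + T) = (-45672 + 387/4)/(-37410 + 45034) = -182301/4/7624 = -182301/4*1/7624 = -182301/30496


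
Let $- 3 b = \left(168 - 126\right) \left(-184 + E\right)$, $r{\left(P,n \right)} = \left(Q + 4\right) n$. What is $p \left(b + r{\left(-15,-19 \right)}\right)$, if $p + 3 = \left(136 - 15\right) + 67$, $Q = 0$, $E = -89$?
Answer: $693010$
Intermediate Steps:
$p = 185$ ($p = -3 + \left(\left(136 - 15\right) + 67\right) = -3 + \left(121 + 67\right) = -3 + 188 = 185$)
$r{\left(P,n \right)} = 4 n$ ($r{\left(P,n \right)} = \left(0 + 4\right) n = 4 n$)
$b = 3822$ ($b = - \frac{\left(168 - 126\right) \left(-184 - 89\right)}{3} = - \frac{42 \left(-273\right)}{3} = \left(- \frac{1}{3}\right) \left(-11466\right) = 3822$)
$p \left(b + r{\left(-15,-19 \right)}\right) = 185 \left(3822 + 4 \left(-19\right)\right) = 185 \left(3822 - 76\right) = 185 \cdot 3746 = 693010$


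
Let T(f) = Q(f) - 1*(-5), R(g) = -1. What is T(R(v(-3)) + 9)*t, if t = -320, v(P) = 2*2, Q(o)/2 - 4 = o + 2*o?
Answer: -19520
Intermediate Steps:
Q(o) = 8 + 6*o (Q(o) = 8 + 2*(o + 2*o) = 8 + 2*(3*o) = 8 + 6*o)
v(P) = 4
T(f) = 13 + 6*f (T(f) = (8 + 6*f) - 1*(-5) = (8 + 6*f) + 5 = 13 + 6*f)
T(R(v(-3)) + 9)*t = (13 + 6*(-1 + 9))*(-320) = (13 + 6*8)*(-320) = (13 + 48)*(-320) = 61*(-320) = -19520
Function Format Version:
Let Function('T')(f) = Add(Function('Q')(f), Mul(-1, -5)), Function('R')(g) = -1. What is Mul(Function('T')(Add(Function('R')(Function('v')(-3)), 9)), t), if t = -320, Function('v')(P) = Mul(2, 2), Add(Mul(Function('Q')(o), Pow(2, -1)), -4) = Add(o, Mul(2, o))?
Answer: -19520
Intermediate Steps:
Function('Q')(o) = Add(8, Mul(6, o)) (Function('Q')(o) = Add(8, Mul(2, Add(o, Mul(2, o)))) = Add(8, Mul(2, Mul(3, o))) = Add(8, Mul(6, o)))
Function('v')(P) = 4
Function('T')(f) = Add(13, Mul(6, f)) (Function('T')(f) = Add(Add(8, Mul(6, f)), Mul(-1, -5)) = Add(Add(8, Mul(6, f)), 5) = Add(13, Mul(6, f)))
Mul(Function('T')(Add(Function('R')(Function('v')(-3)), 9)), t) = Mul(Add(13, Mul(6, Add(-1, 9))), -320) = Mul(Add(13, Mul(6, 8)), -320) = Mul(Add(13, 48), -320) = Mul(61, -320) = -19520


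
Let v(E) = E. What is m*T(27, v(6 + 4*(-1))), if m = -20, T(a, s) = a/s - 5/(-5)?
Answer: -290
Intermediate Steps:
T(a, s) = 1 + a/s (T(a, s) = a/s - 5*(-1/5) = a/s + 1 = 1 + a/s)
m*T(27, v(6 + 4*(-1))) = -20*(27 + (6 + 4*(-1)))/(6 + 4*(-1)) = -20*(27 + (6 - 4))/(6 - 4) = -20*(27 + 2)/2 = -10*29 = -20*29/2 = -290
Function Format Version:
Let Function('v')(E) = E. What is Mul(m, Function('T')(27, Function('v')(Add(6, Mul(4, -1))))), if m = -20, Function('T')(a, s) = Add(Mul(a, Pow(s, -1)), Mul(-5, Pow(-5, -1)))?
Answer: -290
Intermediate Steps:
Function('T')(a, s) = Add(1, Mul(a, Pow(s, -1))) (Function('T')(a, s) = Add(Mul(a, Pow(s, -1)), Mul(-5, Rational(-1, 5))) = Add(Mul(a, Pow(s, -1)), 1) = Add(1, Mul(a, Pow(s, -1))))
Mul(m, Function('T')(27, Function('v')(Add(6, Mul(4, -1))))) = Mul(-20, Mul(Pow(Add(6, Mul(4, -1)), -1), Add(27, Add(6, Mul(4, -1))))) = Mul(-20, Mul(Pow(Add(6, -4), -1), Add(27, Add(6, -4)))) = Mul(-20, Mul(Pow(2, -1), Add(27, 2))) = Mul(-20, Mul(Rational(1, 2), 29)) = Mul(-20, Rational(29, 2)) = -290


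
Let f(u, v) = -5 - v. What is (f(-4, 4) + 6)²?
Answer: 9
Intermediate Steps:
(f(-4, 4) + 6)² = ((-5 - 1*4) + 6)² = ((-5 - 4) + 6)² = (-9 + 6)² = (-3)² = 9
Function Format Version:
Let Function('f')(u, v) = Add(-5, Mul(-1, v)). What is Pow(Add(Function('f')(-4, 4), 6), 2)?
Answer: 9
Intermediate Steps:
Pow(Add(Function('f')(-4, 4), 6), 2) = Pow(Add(Add(-5, Mul(-1, 4)), 6), 2) = Pow(Add(Add(-5, -4), 6), 2) = Pow(Add(-9, 6), 2) = Pow(-3, 2) = 9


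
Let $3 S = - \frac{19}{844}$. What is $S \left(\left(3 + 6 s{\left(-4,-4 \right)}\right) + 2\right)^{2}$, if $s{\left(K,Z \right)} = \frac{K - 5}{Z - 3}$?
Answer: $- \frac{150499}{124068} \approx -1.213$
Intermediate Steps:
$S = - \frac{19}{2532}$ ($S = \frac{\left(-19\right) \frac{1}{844}}{3} = \frac{1}{3} \left(- \frac{19}{844}\right) = - \frac{19}{2532} \approx -0.0075039$)
$s{\left(K,Z \right)} = \frac{-5 + K}{-3 + Z}$
$S \left(\left(3 + 6 s{\left(-4,-4 \right)}\right) + 2\right)^{2} = - \frac{19 \left(\left(3 + 6 \frac{-5 - 4}{-3 - 4}\right) + 2\right)^{2}}{2532} = - \frac{19 \left(\left(3 + 6 \frac{1}{-7} \left(-9\right)\right) + 2\right)^{2}}{2532} = - \frac{19 \left(\left(3 + 6 \left(\left(- \frac{1}{7}\right) \left(-9\right)\right)\right) + 2\right)^{2}}{2532} = - \frac{19 \left(\left(3 + 6 \cdot \frac{9}{7}\right) + 2\right)^{2}}{2532} = - \frac{19 \left(\left(3 + \frac{54}{7}\right) + 2\right)^{2}}{2532} = - \frac{19 \left(\frac{75}{7} + 2\right)^{2}}{2532} = - \frac{19 \left(\frac{89}{7}\right)^{2}}{2532} = \left(- \frac{19}{2532}\right) \frac{7921}{49} = - \frac{150499}{124068}$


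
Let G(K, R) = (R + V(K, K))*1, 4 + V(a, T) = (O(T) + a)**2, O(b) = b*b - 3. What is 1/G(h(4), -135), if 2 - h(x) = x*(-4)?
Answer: 1/114782 ≈ 8.7122e-6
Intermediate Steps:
O(b) = -3 + b**2 (O(b) = b**2 - 3 = -3 + b**2)
h(x) = 2 + 4*x (h(x) = 2 - x*(-4) = 2 - (-4)*x = 2 + 4*x)
V(a, T) = -4 + (-3 + a + T**2)**2 (V(a, T) = -4 + ((-3 + T**2) + a)**2 = -4 + (-3 + a + T**2)**2)
G(K, R) = -4 + R + (-3 + K + K**2)**2 (G(K, R) = (R + (-4 + (-3 + K + K**2)**2))*1 = (-4 + R + (-3 + K + K**2)**2)*1 = -4 + R + (-3 + K + K**2)**2)
1/G(h(4), -135) = 1/(-4 - 135 + (-3 + (2 + 4*4) + (2 + 4*4)**2)**2) = 1/(-4 - 135 + (-3 + (2 + 16) + (2 + 16)**2)**2) = 1/(-4 - 135 + (-3 + 18 + 18**2)**2) = 1/(-4 - 135 + (-3 + 18 + 324)**2) = 1/(-4 - 135 + 339**2) = 1/(-4 - 135 + 114921) = 1/114782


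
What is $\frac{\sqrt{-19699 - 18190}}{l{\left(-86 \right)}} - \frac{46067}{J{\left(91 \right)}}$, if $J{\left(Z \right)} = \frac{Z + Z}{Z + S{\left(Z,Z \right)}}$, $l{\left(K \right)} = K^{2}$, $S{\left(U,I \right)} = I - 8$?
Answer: $- \frac{572547}{13} + \frac{i \sqrt{37889}}{7396} \approx -44042.0 + 0.026318 i$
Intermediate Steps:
$S{\left(U,I \right)} = -8 + I$
$J{\left(Z \right)} = \frac{2 Z}{-8 + 2 Z}$ ($J{\left(Z \right)} = \frac{Z + Z}{Z + \left(-8 + Z\right)} = \frac{2 Z}{-8 + 2 Z}$)
$\frac{\sqrt{-19699 - 18190}}{l{\left(-86 \right)}} - \frac{46067}{J{\left(91 \right)}} = \frac{\sqrt{-19699 - 18190}}{\left(-86\right)^{2}} - \frac{46067}{91 \frac{1}{-4 + 91}} = \frac{\sqrt{-37889}}{7396} - \frac{46067}{91 \cdot \frac{1}{87}} = i \sqrt{37889} \cdot \frac{1}{7396} - \frac{46067}{91 \cdot \frac{1}{87}} = \frac{i \sqrt{37889}}{7396} - \frac{46067}{\frac{91}{87}} = \frac{i \sqrt{37889}}{7396} - \frac{572547}{13} = - \frac{572547}{13} + \frac{i \sqrt{37889}}{7396}$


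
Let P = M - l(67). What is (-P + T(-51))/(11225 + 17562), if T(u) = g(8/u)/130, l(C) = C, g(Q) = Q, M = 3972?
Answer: -12945079/95428905 ≈ -0.13565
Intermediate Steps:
P = 3905 (P = 3972 - 1*67 = 3972 - 67 = 3905)
T(u) = 4/(65*u) (T(u) = (8/u)/130 = (8/u)*(1/130) = 4/(65*u))
(-P + T(-51))/(11225 + 17562) = (-1*3905 + (4/65)/(-51))/(11225 + 17562) = (-3905 + (4/65)*(-1/51))/28787 = (-3905 - 4/3315)*(1/28787) = -12945079/3315*1/28787 = -12945079/95428905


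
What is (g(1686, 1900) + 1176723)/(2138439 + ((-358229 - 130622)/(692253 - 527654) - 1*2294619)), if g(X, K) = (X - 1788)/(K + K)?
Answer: -368006106851751/48844365274900 ≈ -7.5343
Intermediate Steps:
g(X, K) = (-1788 + X)/(2*K) (g(X, K) = (-1788 + X)/((2*K)) = (-1788 + X)*(1/(2*K)) = (-1788 + X)/(2*K))
(g(1686, 1900) + 1176723)/(2138439 + ((-358229 - 130622)/(692253 - 527654) - 1*2294619)) = ((1/2)*(-1788 + 1686)/1900 + 1176723)/(2138439 + ((-358229 - 130622)/(692253 - 527654) - 1*2294619)) = ((1/2)*(1/1900)*(-102) + 1176723)/(2138439 + (-488851/164599 - 2294619)) = (-51/1900 + 1176723)/(2138439 + (-488851*1/164599 - 2294619)) = 2235773649/(1900*(2138439 + (-488851/164599 - 2294619))) = 2235773649/(1900*(2138439 - 377692481632/164599)) = 2235773649/(1900*(-25707560671/164599)) = (2235773649/1900)*(-164599/25707560671) = -368006106851751/48844365274900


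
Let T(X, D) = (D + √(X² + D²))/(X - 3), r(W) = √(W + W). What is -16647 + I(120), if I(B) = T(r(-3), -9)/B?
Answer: -3329397/200 - √3/120 - I*√2/120 + I*√6/200 ≈ -16647.0 + 0.00046234*I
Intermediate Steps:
r(W) = √2*√W (r(W) = √(2*W) = √2*√W)
T(X, D) = (D + √(D² + X²))/(-3 + X)
I(B) = (-9 + 5*√3)/(B*(-3 + I*√6)) (I(B) = ((-9 + √((-9)² + (√2*√(-3))²))/(-3 + √2*√(-3)))/B = ((-9 + √(81 + (√2*(I*√3))²))/(-3 + √2*(I*√3)))/B = ((-9 + √(81 + (I*√6)²))/(-3 + I*√6))/B = ((-9 + √(81 - 6))/(-3 + I*√6))/B = ((-9 + √75)/(-3 + I*√6))/B = ((-9 + 5*√3)/(-3 + I*√6))/B = (-9 + 5*√3)/(B*(-3 + I*√6)))
-16647 + I(120) = -16647 + (9 - 5*√3)/(120*(3 - I*√6))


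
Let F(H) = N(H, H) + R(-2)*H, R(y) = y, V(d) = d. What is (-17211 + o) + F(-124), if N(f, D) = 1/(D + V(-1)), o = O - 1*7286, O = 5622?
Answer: -2328376/125 ≈ -18627.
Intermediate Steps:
o = -1664 (o = 5622 - 1*7286 = 5622 - 7286 = -1664)
N(f, D) = 1/(-1 + D) (N(f, D) = 1/(D - 1) = 1/(-1 + D))
F(H) = 1/(-1 + H) - 2*H
(-17211 + o) + F(-124) = (-17211 - 1664) + (1 - 2*(-124)*(-1 - 124))/(-1 - 124) = -18875 + (1 - 2*(-124)*(-125))/(-125) = -18875 - (1 - 31000)/125 = -18875 - 1/125*(-30999) = -18875 + 30999/125 = -2328376/125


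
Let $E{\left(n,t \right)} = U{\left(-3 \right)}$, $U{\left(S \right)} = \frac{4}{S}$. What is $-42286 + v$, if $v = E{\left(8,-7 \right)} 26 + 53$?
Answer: $- \frac{126803}{3} \approx -42268.0$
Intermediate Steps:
$E{\left(n,t \right)} = - \frac{4}{3}$ ($E{\left(n,t \right)} = \frac{4}{-3} = 4 \left(- \frac{1}{3}\right) = - \frac{4}{3}$)
$v = \frac{55}{3}$ ($v = \left(- \frac{4}{3}\right) 26 + 53 = - \frac{104}{3} + 53 = \frac{55}{3} \approx 18.333$)
$-42286 + v = -42286 + \frac{55}{3} = - \frac{126803}{3}$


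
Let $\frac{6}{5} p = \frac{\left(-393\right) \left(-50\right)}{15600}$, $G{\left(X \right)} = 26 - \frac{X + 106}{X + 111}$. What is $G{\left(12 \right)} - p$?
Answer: $\frac{204595}{8528} \approx 23.991$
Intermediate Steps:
$G{\left(X \right)} = 26 - \frac{106 + X}{111 + X}$
$p = \frac{655}{624}$ ($p = \frac{5 \frac{\left(-393\right) \left(-50\right)}{15600}}{6} = \frac{5 \cdot 19650 \cdot \frac{1}{15600}}{6} = \frac{5}{6} \cdot \frac{131}{104} = \frac{655}{624} \approx 1.0497$)
$G{\left(12 \right)} - p = \frac{5 \left(556 + 5 \cdot 12\right)}{111 + 12} - \frac{655}{624} = \frac{5 \left(556 + 60\right)}{123} - \frac{655}{624} = 5 \cdot \frac{1}{123} \cdot 616 - \frac{655}{624} = \frac{3080}{123} - \frac{655}{624} = \frac{204595}{8528}$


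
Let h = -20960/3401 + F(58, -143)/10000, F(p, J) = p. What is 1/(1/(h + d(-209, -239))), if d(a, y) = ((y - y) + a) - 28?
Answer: -4134886371/17005000 ≈ -243.16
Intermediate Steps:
d(a, y) = -28 + a (d(a, y) = (0 + a) - 28 = a - 28 = -28 + a)
h = -104701371/17005000 (h = -20960/3401 + 58/10000 = -20960*1/3401 + 58*(1/10000) = -20960/3401 + 29/5000 = -104701371/17005000 ≈ -6.1571)
1/(1/(h + d(-209, -239))) = 1/(1/(-104701371/17005000 + (-28 - 209))) = 1/(1/(-104701371/17005000 - 237)) = 1/(1/(-4134886371/17005000)) = 1/(-17005000/4134886371) = -4134886371/17005000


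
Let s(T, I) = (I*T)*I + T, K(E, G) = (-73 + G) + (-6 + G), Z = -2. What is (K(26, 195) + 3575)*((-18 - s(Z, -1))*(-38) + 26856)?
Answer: 106429768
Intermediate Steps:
K(E, G) = -79 + 2*G
s(T, I) = T + T*I**2 (s(T, I) = T*I**2 + T = T + T*I**2)
(K(26, 195) + 3575)*((-18 - s(Z, -1))*(-38) + 26856) = ((-79 + 2*195) + 3575)*((-18 - (-2)*(1 + (-1)**2))*(-38) + 26856) = ((-79 + 390) + 3575)*((-18 - (-2)*(1 + 1))*(-38) + 26856) = (311 + 3575)*((-18 - (-2)*2)*(-38) + 26856) = 3886*((-18 - 1*(-4))*(-38) + 26856) = 3886*((-18 + 4)*(-38) + 26856) = 3886*(-14*(-38) + 26856) = 3886*(532 + 26856) = 3886*27388 = 106429768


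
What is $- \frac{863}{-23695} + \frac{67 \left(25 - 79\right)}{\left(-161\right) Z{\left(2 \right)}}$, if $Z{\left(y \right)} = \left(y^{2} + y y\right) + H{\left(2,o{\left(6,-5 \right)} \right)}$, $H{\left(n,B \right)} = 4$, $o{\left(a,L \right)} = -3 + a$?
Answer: $\frac{2080853}{1089970} \approx 1.9091$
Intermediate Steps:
$Z{\left(y \right)} = 4 + 2 y^{2}$ ($Z{\left(y \right)} = \left(y^{2} + y y\right) + 4 = \left(y^{2} + y^{2}\right) + 4 = 2 y^{2} + 4 = 4 + 2 y^{2}$)
$- \frac{863}{-23695} + \frac{67 \left(25 - 79\right)}{\left(-161\right) Z{\left(2 \right)}} = - \frac{863}{-23695} + \frac{67 \left(25 - 79\right)}{\left(-161\right) \left(4 + 2 \cdot 2^{2}\right)} = \left(-863\right) \left(- \frac{1}{23695}\right) + \frac{67 \left(-54\right)}{\left(-161\right) \left(4 + 2 \cdot 4\right)} = \frac{863}{23695} - \frac{3618}{\left(-161\right) \left(4 + 8\right)} = \frac{863}{23695} - \frac{3618}{\left(-161\right) 12} = \frac{863}{23695} - \frac{3618}{-1932} = \frac{863}{23695} - - \frac{603}{322} = \frac{863}{23695} + \frac{603}{322} = \frac{2080853}{1089970}$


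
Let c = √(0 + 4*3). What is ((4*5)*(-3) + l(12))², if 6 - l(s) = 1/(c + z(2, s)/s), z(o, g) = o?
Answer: 541415376/185761 + 3350592*√3/185761 ≈ 2945.8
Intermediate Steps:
c = 2*√3 (c = √(0 + 12) = √12 = 2*√3 ≈ 3.4641)
l(s) = 6 - 1/(2*√3 + 2/s)
((4*5)*(-3) + l(12))² = ((4*5)*(-3) + (12 - 1*12 + 12*12*√3)/(2*(1 + 12*√3)))² = (20*(-3) + (12 - 12 + 144*√3)/(2*(1 + 12*√3)))² = (-60 + (144*√3)/(2*(1 + 12*√3)))² = (-60 + 72*√3/(1 + 12*√3))²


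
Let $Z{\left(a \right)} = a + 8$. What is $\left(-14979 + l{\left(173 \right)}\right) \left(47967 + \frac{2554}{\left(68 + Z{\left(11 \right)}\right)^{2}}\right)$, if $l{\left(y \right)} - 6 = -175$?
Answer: $- \frac{5499705241996}{7569} \approx -7.2661 \cdot 10^{8}$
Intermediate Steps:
$Z{\left(a \right)} = 8 + a$
$l{\left(y \right)} = -169$ ($l{\left(y \right)} = 6 - 175 = -169$)
$\left(-14979 + l{\left(173 \right)}\right) \left(47967 + \frac{2554}{\left(68 + Z{\left(11 \right)}\right)^{2}}\right) = \left(-14979 - 169\right) \left(47967 + \frac{2554}{\left(68 + \left(8 + 11\right)\right)^{2}}\right) = - 15148 \left(47967 + \frac{2554}{\left(68 + 19\right)^{2}}\right) = - 15148 \left(47967 + \frac{2554}{87^{2}}\right) = - 15148 \left(47967 + \frac{2554}{7569}\right) = \left(-15148\right) \frac{363064777}{7569} = - \frac{5499705241996}{7569}$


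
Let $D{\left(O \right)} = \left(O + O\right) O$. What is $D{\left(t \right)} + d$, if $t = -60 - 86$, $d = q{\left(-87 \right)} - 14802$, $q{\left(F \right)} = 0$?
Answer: $27830$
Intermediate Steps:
$d = -14802$ ($d = 0 - 14802 = -14802$)
$t = -146$ ($t = -60 - 86 = -146$)
$D{\left(O \right)} = 2 O^{2}$ ($D{\left(O \right)} = 2 O O = 2 O^{2}$)
$D{\left(t \right)} + d = 2 \left(-146\right)^{2} - 14802 = 2 \cdot 21316 - 14802 = 42632 - 14802 = 27830$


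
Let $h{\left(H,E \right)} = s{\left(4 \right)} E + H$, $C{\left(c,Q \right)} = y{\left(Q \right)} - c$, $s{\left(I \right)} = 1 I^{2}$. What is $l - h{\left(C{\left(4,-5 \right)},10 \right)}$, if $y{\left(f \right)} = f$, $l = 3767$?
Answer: $3616$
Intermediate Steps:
$s{\left(I \right)} = I^{2}$
$C{\left(c,Q \right)} = Q - c$
$h{\left(H,E \right)} = H + 16 E$ ($h{\left(H,E \right)} = 4^{2} E + H = 16 E + H = H + 16 E$)
$l - h{\left(C{\left(4,-5 \right)},10 \right)} = 3767 - \left(\left(-5 - 4\right) + 16 \cdot 10\right) = 3767 - \left(\left(-5 - 4\right) + 160\right) = 3767 - \left(-9 + 160\right) = 3767 - 151 = 3616$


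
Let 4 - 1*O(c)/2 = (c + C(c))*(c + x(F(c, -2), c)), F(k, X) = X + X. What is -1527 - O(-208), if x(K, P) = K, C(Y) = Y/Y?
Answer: 86233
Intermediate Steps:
C(Y) = 1
F(k, X) = 2*X
O(c) = 8 - 2*(1 + c)*(-4 + c) (O(c) = 8 - 2*(c + 1)*(c + 2*(-2)) = 8 - 2*(1 + c)*(c - 4) = 8 - 2*(1 + c)*(-4 + c))
-1527 - O(-208) = -1527 - (16 - 2*(-208)² + 6*(-208)) = -1527 - (16 - 2*43264 - 1248) = -1527 - (16 - 86528 - 1248) = -1527 - 1*(-87760) = -1527 + 87760 = 86233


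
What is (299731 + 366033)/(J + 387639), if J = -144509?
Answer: 332882/121565 ≈ 2.7383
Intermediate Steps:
(299731 + 366033)/(J + 387639) = (299731 + 366033)/(-144509 + 387639) = 665764/243130 = 665764*(1/243130) = 332882/121565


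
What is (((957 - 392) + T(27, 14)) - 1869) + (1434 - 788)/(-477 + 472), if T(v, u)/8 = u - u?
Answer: -7166/5 ≈ -1433.2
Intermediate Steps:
T(v, u) = 0 (T(v, u) = 8*(u - u) = 8*0 = 0)
(((957 - 392) + T(27, 14)) - 1869) + (1434 - 788)/(-477 + 472) = (((957 - 392) + 0) - 1869) + (1434 - 788)/(-477 + 472) = ((565 + 0) - 1869) + 646/(-5) = (565 - 1869) + 646*(-⅕) = -1304 - 646/5 = -7166/5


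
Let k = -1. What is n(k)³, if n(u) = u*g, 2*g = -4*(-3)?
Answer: -216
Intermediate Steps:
g = 6 (g = (-4*(-3))/2 = (½)*12 = 6)
n(u) = 6*u (n(u) = u*6 = 6*u)
n(k)³ = (6*(-1))³ = (-6)³ = -216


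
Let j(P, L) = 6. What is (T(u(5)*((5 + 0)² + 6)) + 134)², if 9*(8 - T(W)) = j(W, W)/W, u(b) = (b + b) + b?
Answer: 39238855744/1946025 ≈ 20164.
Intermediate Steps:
u(b) = 3*b (u(b) = 2*b + b = 3*b)
T(W) = 8 - 2/(3*W)
(T(u(5)*((5 + 0)² + 6)) + 134)² = ((8 - 2*1/(15*((5 + 0)² + 6))/3) + 134)² = ((8 - 2*1/(15*(5² + 6))/3) + 134)² = ((8 - 2*1/(15*(25 + 6))/3) + 134)² = ((8 - 2/(3*(15*31))) + 134)² = ((8 - ⅔/465) + 134)² = ((8 - ⅔*1/465) + 134)² = ((8 - 2/1395) + 134)² = (11158/1395 + 134)² = (198088/1395)² = 39238855744/1946025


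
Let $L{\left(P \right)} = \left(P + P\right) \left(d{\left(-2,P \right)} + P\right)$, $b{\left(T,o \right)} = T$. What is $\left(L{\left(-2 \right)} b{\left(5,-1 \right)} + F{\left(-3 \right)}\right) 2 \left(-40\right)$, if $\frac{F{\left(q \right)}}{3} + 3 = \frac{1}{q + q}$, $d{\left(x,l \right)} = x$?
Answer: $-5640$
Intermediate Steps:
$F{\left(q \right)} = -9 + \frac{3}{2 q}$ ($F{\left(q \right)} = -9 + \frac{3}{q + q} = -9 + \frac{3}{2 q}$)
$L{\left(P \right)} = 2 P \left(-2 + P\right)$ ($L{\left(P \right)} = \left(P + P\right) \left(-2 + P\right) = 2 P \left(-2 + P\right)$)
$\left(L{\left(-2 \right)} b{\left(5,-1 \right)} + F{\left(-3 \right)}\right) 2 \left(-40\right) = \left(2 \left(-2\right) \left(-2 - 2\right) 5 - \left(9 - \frac{3}{2 \left(-3\right)}\right)\right) 2 \left(-40\right) = \left(2 \left(-2\right) \left(-4\right) 5 + \left(-9 + \frac{3}{2} \left(- \frac{1}{3}\right)\right)\right) 2 \left(-40\right) = \left(16 \cdot 5 - \frac{19}{2}\right) 2 \left(-40\right) = \left(80 - \frac{19}{2}\right) 2 \left(-40\right) = \frac{141}{2} \cdot 2 \left(-40\right) = 141 \left(-40\right) = -5640$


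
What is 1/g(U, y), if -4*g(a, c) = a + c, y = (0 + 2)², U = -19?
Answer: 4/15 ≈ 0.26667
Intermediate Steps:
y = 4 (y = 2² = 4)
g(a, c) = -a/4 - c/4 (g(a, c) = -(a + c)/4 = -a/4 - c/4)
1/g(U, y) = 1/(-¼*(-19) - ¼*4) = 1/(19/4 - 1) = 1/(15/4) = 4/15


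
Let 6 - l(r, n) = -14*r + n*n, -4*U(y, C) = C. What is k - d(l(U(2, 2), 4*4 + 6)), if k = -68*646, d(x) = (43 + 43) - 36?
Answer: -43978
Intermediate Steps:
U(y, C) = -C/4
l(r, n) = 6 - n**2 + 14*r (l(r, n) = 6 - (-14*r + n*n) = 6 - (-14*r + n**2) = 6 - (n**2 - 14*r) = 6 + (-n**2 + 14*r) = 6 - n**2 + 14*r)
d(x) = 50 (d(x) = 86 - 36 = 50)
k = -43928
k - d(l(U(2, 2), 4*4 + 6)) = -43928 - 1*50 = -43928 - 50 = -43978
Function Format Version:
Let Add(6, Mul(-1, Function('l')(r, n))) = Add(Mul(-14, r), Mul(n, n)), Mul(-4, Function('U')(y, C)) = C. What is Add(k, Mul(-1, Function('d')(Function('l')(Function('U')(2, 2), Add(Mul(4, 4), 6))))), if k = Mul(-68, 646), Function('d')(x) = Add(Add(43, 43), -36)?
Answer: -43978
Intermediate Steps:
Function('U')(y, C) = Mul(Rational(-1, 4), C)
Function('l')(r, n) = Add(6, Mul(-1, Pow(n, 2)), Mul(14, r)) (Function('l')(r, n) = Add(6, Mul(-1, Add(Mul(-14, r), Mul(n, n)))) = Add(6, Mul(-1, Add(Mul(-14, r), Pow(n, 2)))) = Add(6, Mul(-1, Add(Pow(n, 2), Mul(-14, r)))) = Add(6, Add(Mul(-1, Pow(n, 2)), Mul(14, r))) = Add(6, Mul(-1, Pow(n, 2)), Mul(14, r)))
Function('d')(x) = 50 (Function('d')(x) = Add(86, -36) = 50)
k = -43928
Add(k, Mul(-1, Function('d')(Function('l')(Function('U')(2, 2), Add(Mul(4, 4), 6))))) = Add(-43928, Mul(-1, 50)) = Add(-43928, -50) = -43978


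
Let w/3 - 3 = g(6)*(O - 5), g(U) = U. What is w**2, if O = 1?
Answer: 3969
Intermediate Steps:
w = -63 (w = 9 + 3*(6*(1 - 5)) = 9 + 3*(6*(-4)) = 9 + 3*(-24) = 9 - 72 = -63)
w**2 = (-63)**2 = 3969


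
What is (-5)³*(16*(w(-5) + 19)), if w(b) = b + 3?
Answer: -34000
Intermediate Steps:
w(b) = 3 + b
(-5)³*(16*(w(-5) + 19)) = (-5)³*(16*((3 - 5) + 19)) = -2000*(-2 + 19) = -2000*17 = -125*272 = -34000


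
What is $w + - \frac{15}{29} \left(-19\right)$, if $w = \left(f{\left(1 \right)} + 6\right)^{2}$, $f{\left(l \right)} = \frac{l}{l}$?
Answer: $\frac{1706}{29} \approx 58.828$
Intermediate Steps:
$f{\left(l \right)} = 1$
$w = 49$ ($w = \left(1 + 6\right)^{2} = 7^{2} = 49$)
$w + - \frac{15}{29} \left(-19\right) = 49 + - \frac{15}{29} \left(-19\right) = 49 + \left(-15\right) \frac{1}{29} \left(-19\right) = 49 - - \frac{285}{29} = 49 + \frac{285}{29} = \frac{1706}{29}$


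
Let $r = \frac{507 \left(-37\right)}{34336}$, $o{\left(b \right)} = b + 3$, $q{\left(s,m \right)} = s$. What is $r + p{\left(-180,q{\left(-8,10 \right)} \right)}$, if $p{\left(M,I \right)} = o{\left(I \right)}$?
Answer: $- \frac{5147}{928} \approx -5.5463$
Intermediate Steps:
$o{\left(b \right)} = 3 + b$
$p{\left(M,I \right)} = 3 + I$
$r = - \frac{507}{928}$ ($r = \left(-18759\right) \frac{1}{34336} = - \frac{507}{928} \approx -0.54634$)
$r + p{\left(-180,q{\left(-8,10 \right)} \right)} = - \frac{507}{928} + \left(3 - 8\right) = - \frac{507}{928} - 5 = - \frac{5147}{928}$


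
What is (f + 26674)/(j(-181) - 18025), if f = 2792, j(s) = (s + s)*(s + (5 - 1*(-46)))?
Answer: 29466/29035 ≈ 1.0148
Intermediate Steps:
j(s) = 2*s*(51 + s) (j(s) = (2*s)*(s + (5 + 46)) = (2*s)*(s + 51) = (2*s)*(51 + s) = 2*s*(51 + s))
(f + 26674)/(j(-181) - 18025) = (2792 + 26674)/(2*(-181)*(51 - 181) - 18025) = 29466/(2*(-181)*(-130) - 18025) = 29466/(47060 - 18025) = 29466/29035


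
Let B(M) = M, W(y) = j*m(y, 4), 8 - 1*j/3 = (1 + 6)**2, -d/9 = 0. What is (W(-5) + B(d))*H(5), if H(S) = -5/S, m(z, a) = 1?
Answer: 123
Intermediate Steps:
d = 0 (d = -9*0 = 0)
j = -123 (j = 24 - 3*(1 + 6)**2 = 24 - 3*7**2 = 24 - 3*49 = 24 - 147 = -123)
W(y) = -123 (W(y) = -123*1 = -123)
(W(-5) + B(d))*H(5) = (-123 + 0)*(-5/5) = -(-615)/5 = -123*(-1) = 123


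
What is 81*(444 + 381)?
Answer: 66825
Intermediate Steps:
81*(444 + 381) = 81*825 = 66825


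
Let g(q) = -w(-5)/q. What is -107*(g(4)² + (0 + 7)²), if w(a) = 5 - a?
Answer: -23647/4 ≈ -5911.8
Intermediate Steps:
g(q) = -10/q (g(q) = -(5 - 1*(-5))/q = -(5 + 5)/q = -10/q)
-107*(g(4)² + (0 + 7)²) = -107*((-10/4)² + (0 + 7)²) = -107*((-10*¼)² + 7²) = -107*((-5/2)² + 49) = -107*(25/4 + 49) = -107*221/4 = -23647/4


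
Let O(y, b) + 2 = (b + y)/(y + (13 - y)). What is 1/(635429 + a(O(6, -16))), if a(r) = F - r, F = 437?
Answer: 13/8266294 ≈ 1.5727e-6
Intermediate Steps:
O(y, b) = -2 + b/13 + y/13 (O(y, b) = -2 + (b + y)/(y + (13 - y)) = -2 + (b + y)/13 = -2 + (b + y)*(1/13) = -2 + (b/13 + y/13) = -2 + b/13 + y/13)
a(r) = 437 - r
1/(635429 + a(O(6, -16))) = 1/(635429 + (437 - (-2 + (1/13)*(-16) + (1/13)*6))) = 1/(635429 + (437 - (-2 - 16/13 + 6/13))) = 1/(635429 + (437 - 1*(-36/13))) = 1/(635429 + (437 + 36/13)) = 1/(635429 + 5717/13) = 1/(8266294/13) = 13/8266294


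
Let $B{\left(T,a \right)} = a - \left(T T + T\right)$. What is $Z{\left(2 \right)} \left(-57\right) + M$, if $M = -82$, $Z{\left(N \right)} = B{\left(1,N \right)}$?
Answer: $-82$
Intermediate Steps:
$B{\left(T,a \right)} = a - T - T^{2}$ ($B{\left(T,a \right)} = a - \left(T^{2} + T\right) = a - \left(T + T^{2}\right) = a - T - T^{2}$)
$Z{\left(N \right)} = -2 + N$ ($Z{\left(N \right)} = N - 1 - 1^{2} = N - 1 - 1 = -2 + N$)
$Z{\left(2 \right)} \left(-57\right) + M = \left(-2 + 2\right) \left(-57\right) - 82 = 0 \left(-57\right) - 82 = 0 - 82 = -82$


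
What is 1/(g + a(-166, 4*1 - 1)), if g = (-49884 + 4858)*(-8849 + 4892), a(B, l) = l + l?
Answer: 1/178167888 ≈ 5.6127e-9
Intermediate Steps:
a(B, l) = 2*l
g = 178167882 (g = -45026*(-3957) = 178167882)
1/(g + a(-166, 4*1 - 1)) = 1/(178167882 + 2*(4*1 - 1)) = 1/(178167882 + 2*(4 - 1)) = 1/(178167882 + 2*3) = 1/(178167882 + 6) = 1/178167888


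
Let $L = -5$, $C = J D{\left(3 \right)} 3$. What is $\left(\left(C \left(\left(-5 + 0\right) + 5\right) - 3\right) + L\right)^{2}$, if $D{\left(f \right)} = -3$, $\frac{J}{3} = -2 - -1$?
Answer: $64$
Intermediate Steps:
$J = -3$ ($J = 3 \left(-2 - -1\right) = 3 \left(-2 + 1\right) = 3 \left(-1\right) = -3$)
$C = 27$ ($C = \left(-3\right) \left(-3\right) 3 = 9 \cdot 3 = 27$)
$\left(\left(C \left(\left(-5 + 0\right) + 5\right) - 3\right) + L\right)^{2} = \left(\left(27 \left(\left(-5 + 0\right) + 5\right) - 3\right) - 5\right)^{2} = \left(\left(27 \left(-5 + 5\right) - 3\right) - 5\right)^{2} = \left(\left(27 \cdot 0 - 3\right) - 5\right)^{2} = \left(\left(0 - 3\right) - 5\right)^{2} = \left(-3 - 5\right)^{2} = \left(-8\right)^{2} = 64$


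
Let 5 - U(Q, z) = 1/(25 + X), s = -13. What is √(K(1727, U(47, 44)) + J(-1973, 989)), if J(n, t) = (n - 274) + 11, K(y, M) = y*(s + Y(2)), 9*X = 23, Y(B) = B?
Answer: I*√21233 ≈ 145.72*I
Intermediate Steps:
X = 23/9 (X = (⅑)*23 = 23/9 ≈ 2.5556)
U(Q, z) = 1231/248 (U(Q, z) = 5 - 1/(25 + 23/9) = 5 - 1/248/9 = 5 - 1*9/248 = 5 - 9/248 = 1231/248)
K(y, M) = -11*y (K(y, M) = y*(-13 + 2) = y*(-11) = -11*y)
J(n, t) = -263 + n (J(n, t) = (-274 + n) + 11 = -263 + n)
√(K(1727, U(47, 44)) + J(-1973, 989)) = √(-11*1727 + (-263 - 1973)) = √(-18997 - 2236) = √(-21233) = I*√21233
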